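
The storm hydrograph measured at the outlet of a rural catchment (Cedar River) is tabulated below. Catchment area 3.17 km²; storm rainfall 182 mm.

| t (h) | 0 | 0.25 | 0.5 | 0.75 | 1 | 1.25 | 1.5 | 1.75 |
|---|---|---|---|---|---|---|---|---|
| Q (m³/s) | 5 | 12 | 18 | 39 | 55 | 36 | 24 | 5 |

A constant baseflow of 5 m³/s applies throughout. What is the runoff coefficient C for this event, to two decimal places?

C ≈ 0.24

ΣQ_DR = 154.0 m³/s; V = ΣQ_DR·Δt = 1.386 × 10^5 m³.
Runoff depth d = V / A = 43.72 mm.
C = d / P = 43.72 / 182 = 0.24.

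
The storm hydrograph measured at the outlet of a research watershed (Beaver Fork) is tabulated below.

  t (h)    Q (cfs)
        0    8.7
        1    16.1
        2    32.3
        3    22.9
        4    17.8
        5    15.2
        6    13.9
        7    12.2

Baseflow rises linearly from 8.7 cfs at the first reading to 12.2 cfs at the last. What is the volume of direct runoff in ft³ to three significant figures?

Direct-runoff ordinates (Q − Q_b): 0.00, 6.90, 22.60, 12.70, 7.10, 4.00, 2.20, 0.00 cfs.
ΣQ_DR = 55.50 cfs.
With Δt = 1 h = 3600 s, V = ΣQ_DR · Δt = 55.50 × 3600 = 2.00 × 10^5 ft³.

V ≈ 2.00 × 10^5 ft³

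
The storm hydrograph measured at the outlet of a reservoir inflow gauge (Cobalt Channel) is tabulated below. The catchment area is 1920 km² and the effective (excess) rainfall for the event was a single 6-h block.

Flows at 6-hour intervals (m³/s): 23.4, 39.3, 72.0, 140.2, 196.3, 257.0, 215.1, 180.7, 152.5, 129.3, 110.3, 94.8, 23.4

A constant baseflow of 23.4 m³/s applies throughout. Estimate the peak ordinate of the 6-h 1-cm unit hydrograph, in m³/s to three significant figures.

Direct runoff: 0.0, 15.9, 48.6, 116.8, 172.9, 233.6, 191.7, 157.3, 129.1, 105.9, 86.9, 71.4, 0.0 m³/s; ΣQ_DR = 1330 m³/s, peak = 233.6 m³/s.
Runoff depth d = ΣQ_DR·Δt / A = 1330 × 21600 / (1920 km²) = 14.96 mm.
The 1-cm UH is the DRH scaled by (10 mm)/d, so U_p = 233.6 × 10/14.96 = 156 m³/s.

U_p ≈ 156 m³/s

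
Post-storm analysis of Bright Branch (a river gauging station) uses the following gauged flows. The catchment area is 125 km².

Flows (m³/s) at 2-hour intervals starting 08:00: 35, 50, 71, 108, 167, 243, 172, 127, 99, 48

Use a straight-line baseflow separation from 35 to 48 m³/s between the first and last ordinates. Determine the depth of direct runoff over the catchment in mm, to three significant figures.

d ≈ 40.6 mm

Direct runoff: 0.00, 13.56, 33.11, 68.67, 126.22, 200.78, 128.33, 81.89, 52.44, 0.00 m³/s; ΣQ_DR = 705.0 m³/s.
V = ΣQ_DR · Δt = 705.0 × 7200 s = 5.076 × 10^6 m³.
Over A = 125 km², depth = V / A = 40.6 mm.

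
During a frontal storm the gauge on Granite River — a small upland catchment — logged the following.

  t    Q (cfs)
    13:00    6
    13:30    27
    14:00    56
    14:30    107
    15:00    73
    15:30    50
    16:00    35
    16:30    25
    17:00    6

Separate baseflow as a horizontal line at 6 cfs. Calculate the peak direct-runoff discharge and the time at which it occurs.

Subtracting baseflow gives direct-runoff ordinates: 0.0, 21.0, 50.0, 101.0, 67.0, 44.0, 29.0, 19.0, 0.0 cfs.
The maximum is 101.0 cfs, occurring at the reading for t = 14:30.

Q_p = 101.0 cfs at t = 14:30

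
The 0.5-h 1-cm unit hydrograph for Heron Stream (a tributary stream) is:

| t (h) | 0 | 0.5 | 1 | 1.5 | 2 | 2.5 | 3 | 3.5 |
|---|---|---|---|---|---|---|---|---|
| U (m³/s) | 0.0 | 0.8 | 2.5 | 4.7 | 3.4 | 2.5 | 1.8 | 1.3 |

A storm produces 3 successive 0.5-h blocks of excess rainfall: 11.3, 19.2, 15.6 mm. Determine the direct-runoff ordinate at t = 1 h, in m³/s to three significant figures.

By discrete convolution, Q_j = Σ (P_i / 10 mm) · U_{j−i}.
At t = 1 h (j=2): Q = (11.3/10)·2.5 + (19.2/10)·0.8 + (15.6/10)·0.0 = 4.36 m³/s.

Q ≈ 4.36 m³/s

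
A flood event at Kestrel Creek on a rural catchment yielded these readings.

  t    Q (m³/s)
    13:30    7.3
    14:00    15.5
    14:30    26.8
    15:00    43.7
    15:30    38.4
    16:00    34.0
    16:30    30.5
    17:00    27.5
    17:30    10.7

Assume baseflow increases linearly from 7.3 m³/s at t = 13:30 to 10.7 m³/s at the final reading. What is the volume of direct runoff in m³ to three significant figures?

Direct-runoff ordinates (Q − Q_b): 0.00, 7.78, 18.65, 35.12, 29.40, 24.57, 20.65, 17.23, 0.00 m³/s.
ΣQ_DR = 153.4 m³/s.
With Δt = 0.5 h = 1800 s, V = ΣQ_DR · Δt = 153.4 × 1800 = 2.76 × 10^5 m³.

V ≈ 2.76 × 10^5 m³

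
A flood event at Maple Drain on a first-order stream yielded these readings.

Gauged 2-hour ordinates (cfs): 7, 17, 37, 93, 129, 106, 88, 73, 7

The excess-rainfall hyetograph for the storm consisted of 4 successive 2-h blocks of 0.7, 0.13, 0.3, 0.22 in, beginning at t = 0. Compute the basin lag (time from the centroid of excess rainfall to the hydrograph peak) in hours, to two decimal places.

Centroid of excess rainfall: t_c = Σ P_i·t̄_i / ΣP_i = 3.0593 h (block centres at 1, 3, 5, 7 h).
Hydrograph peak occurs at t = 8 h, so basin lag t_L = 8 − 3.0593 = 4.94 h.

t_L ≈ 4.94 h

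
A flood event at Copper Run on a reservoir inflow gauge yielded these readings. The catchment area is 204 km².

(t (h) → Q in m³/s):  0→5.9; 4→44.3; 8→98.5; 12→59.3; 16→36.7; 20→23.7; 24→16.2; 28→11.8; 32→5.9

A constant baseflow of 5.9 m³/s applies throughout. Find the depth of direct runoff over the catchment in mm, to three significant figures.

Direct runoff: 0.0, 38.4, 92.6, 53.4, 30.8, 17.8, 10.3, 5.9, 0.0 m³/s; ΣQ_DR = 249.2 m³/s.
V = ΣQ_DR · Δt = 249.2 × 14400 s = 3.588 × 10^6 m³.
Over A = 204 km², depth = V / A = 17.6 mm.

d ≈ 17.6 mm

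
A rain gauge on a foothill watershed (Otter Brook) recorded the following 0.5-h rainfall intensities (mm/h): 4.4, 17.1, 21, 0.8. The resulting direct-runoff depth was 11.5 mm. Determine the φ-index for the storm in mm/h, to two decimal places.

φ ≈ 7.55 mm/h

Only the 2 blocks with intensity above φ contribute runoff: 17.1, 21 mm/h.
Σ(I−φ)·Δt = d  ⇒  (17.1+21 − 2φ)·0.5 = 11.5
φ = (38.10 − 11.5/0.5) / 2 = 7.55 mm/h.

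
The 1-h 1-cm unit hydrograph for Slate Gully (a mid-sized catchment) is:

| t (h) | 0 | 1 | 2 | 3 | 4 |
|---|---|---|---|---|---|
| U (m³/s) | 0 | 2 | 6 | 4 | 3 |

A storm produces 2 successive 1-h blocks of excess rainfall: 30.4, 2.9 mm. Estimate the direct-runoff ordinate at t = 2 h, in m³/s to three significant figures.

Q ≈ 18.8 m³/s

By discrete convolution, Q_j = Σ (P_i / 10 mm) · U_{j−i}.
At t = 2 h (j=2): Q = (30.4/10)·6 + (2.9/10)·2 = 18.8 m³/s.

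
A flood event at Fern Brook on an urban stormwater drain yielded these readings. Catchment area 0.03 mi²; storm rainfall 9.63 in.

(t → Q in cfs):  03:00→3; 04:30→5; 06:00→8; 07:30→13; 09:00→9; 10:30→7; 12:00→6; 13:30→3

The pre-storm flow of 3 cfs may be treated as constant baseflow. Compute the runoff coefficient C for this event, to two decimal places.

ΣQ_DR = 30.00 cfs; V = ΣQ_DR·Δt = 1.620 × 10^5 ft³.
Runoff depth d = V / A = 2.324 in.
C = d / P = 2.324 / 9.63 = 0.24.

C ≈ 0.24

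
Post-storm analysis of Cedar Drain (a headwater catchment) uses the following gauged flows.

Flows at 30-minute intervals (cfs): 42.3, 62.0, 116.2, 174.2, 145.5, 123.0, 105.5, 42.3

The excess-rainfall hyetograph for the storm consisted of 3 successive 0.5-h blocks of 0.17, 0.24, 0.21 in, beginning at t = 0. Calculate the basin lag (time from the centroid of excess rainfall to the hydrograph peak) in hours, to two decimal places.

t_L ≈ 0.72 h

Centroid of excess rainfall: t_c = Σ P_i·t̄_i / ΣP_i = 0.7823 h (block centres at 0.25, 0.75, 1.25 h).
Hydrograph peak occurs at t = 1.5 h, so basin lag t_L = 1.5 − 0.7823 = 0.72 h.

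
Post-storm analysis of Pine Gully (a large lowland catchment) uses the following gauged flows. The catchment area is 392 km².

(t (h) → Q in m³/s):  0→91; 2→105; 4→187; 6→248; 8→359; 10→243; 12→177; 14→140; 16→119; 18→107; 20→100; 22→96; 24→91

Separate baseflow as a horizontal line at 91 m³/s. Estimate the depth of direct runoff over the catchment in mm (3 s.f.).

d ≈ 16.2 mm

Direct runoff: 0.0, 14.0, 96.0, 157.0, 268.0, 152.0, 86.0, 49.0, 28.0, 16.0, 9.0, 5.0, 0.0 m³/s; ΣQ_DR = 880.0 m³/s.
V = ΣQ_DR · Δt = 880.0 × 7200 s = 6.336 × 10^6 m³.
Over A = 392 km², depth = V / A = 16.2 mm.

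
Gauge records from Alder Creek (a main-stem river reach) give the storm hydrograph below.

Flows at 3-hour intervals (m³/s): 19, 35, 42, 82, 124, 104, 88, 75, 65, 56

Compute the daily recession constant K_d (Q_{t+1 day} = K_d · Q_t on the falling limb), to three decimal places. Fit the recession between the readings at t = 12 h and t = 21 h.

K_d ≈ 0.262

Between t = 12 h and t = 21 h the flow falls from 124 to 75 m³/s over 3×3 h = 9 h.
Per-interval ratio K = (75/124)^(1/3) = 0.8457; K_d = K^(24/3) = 0.262.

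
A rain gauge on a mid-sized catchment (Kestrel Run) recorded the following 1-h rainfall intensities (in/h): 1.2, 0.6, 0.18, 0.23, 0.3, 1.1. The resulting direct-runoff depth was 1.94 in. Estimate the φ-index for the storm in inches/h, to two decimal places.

φ ≈ 0.32 in/h

Only the 3 blocks with intensity above φ contribute runoff: 1.2, 0.6, 1.1 in/h.
Σ(I−φ)·Δt = d  ⇒  (1.2+0.6+1.1 − 3φ)·1 = 1.94
φ = (2.900 − 1.94/1) / 3 = 0.32 in/h.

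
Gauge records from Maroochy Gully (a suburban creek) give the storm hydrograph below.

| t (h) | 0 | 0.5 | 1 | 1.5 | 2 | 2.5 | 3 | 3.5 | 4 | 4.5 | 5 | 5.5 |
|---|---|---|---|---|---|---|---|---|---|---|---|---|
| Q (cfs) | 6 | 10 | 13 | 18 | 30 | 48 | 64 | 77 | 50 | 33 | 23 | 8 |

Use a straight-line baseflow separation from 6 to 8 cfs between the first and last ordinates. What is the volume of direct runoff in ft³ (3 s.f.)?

Direct-runoff ordinates (Q − Q_b): 0.00, 3.82, 6.64, 11.45, 23.27, 41.09, 56.91, 69.73, 42.55, 25.36, 15.18, 0.00 cfs.
ΣQ_DR = 296.0 cfs.
With Δt = 0.5 h = 1800 s, V = ΣQ_DR · Δt = 296.0 × 1800 = 5.33 × 10^5 ft³.

V ≈ 5.33 × 10^5 ft³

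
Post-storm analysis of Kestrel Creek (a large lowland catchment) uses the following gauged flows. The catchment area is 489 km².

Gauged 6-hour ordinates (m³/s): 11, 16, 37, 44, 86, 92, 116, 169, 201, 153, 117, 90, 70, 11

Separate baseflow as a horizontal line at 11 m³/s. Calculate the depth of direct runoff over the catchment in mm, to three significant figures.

d ≈ 46.8 mm

Direct runoff: 0.0, 5.0, 26.0, 33.0, 75.0, 81.0, 105.0, 158.0, 190.0, 142.0, 106.0, 79.0, 59.0, 0.0 m³/s; ΣQ_DR = 1059 m³/s.
V = ΣQ_DR · Δt = 1059 × 21600 s = 2.287 × 10^7 m³.
Over A = 489 km², depth = V / A = 46.8 mm.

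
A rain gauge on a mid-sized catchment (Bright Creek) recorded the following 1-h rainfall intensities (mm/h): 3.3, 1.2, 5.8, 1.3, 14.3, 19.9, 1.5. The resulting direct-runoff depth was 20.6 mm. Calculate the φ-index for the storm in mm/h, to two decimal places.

Only the 2 blocks with intensity above φ contribute runoff: 14.3, 19.9 mm/h.
Σ(I−φ)·Δt = d  ⇒  (14.3+19.9 − 2φ)·1 = 20.6
φ = (34.20 − 20.6/1) / 2 = 6.80 mm/h.

φ ≈ 6.80 mm/h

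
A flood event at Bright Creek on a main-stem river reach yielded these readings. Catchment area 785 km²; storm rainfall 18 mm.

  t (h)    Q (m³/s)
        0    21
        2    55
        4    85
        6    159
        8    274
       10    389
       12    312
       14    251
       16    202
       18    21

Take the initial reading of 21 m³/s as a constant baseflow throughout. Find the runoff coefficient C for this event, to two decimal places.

ΣQ_DR = 1559 m³/s; V = ΣQ_DR·Δt = 1.122 × 10^7 m³.
Runoff depth d = V / A = 14.30 mm.
C = d / P = 14.30 / 18 = 0.79.

C ≈ 0.79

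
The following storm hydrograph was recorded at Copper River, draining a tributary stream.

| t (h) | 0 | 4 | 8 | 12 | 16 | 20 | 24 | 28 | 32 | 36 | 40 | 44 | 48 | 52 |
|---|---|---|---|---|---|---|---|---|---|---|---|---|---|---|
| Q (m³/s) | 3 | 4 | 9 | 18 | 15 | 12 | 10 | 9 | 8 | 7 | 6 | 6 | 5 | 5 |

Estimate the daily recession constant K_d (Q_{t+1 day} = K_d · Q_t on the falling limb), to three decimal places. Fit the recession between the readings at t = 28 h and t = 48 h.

K_d ≈ 0.494

Between t = 28 h and t = 48 h the flow falls from 9 to 5 m³/s over 5×4 h = 20 h.
Per-interval ratio K = (5/9)^(1/5) = 0.8891; K_d = K^(24/4) = 0.494.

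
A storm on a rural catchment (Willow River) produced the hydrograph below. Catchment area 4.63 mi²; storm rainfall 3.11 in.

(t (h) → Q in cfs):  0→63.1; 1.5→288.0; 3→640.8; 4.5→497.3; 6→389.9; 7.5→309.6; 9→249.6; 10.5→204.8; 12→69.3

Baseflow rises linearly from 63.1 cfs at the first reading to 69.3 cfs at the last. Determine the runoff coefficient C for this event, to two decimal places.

C ≈ 0.34

ΣQ_DR = 2117 cfs; V = ΣQ_DR·Δt = 1.143 × 10^7 ft³.
Runoff depth d = V / A = 1.063 in.
C = d / P = 1.063 / 3.11 = 0.34.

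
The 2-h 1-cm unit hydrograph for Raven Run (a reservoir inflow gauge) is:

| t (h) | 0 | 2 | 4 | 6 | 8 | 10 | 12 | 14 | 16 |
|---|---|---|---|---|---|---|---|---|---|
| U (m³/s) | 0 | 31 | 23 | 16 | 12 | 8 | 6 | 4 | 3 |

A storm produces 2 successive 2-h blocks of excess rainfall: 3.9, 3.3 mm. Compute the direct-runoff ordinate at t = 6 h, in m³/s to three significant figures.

By discrete convolution, Q_j = Σ (P_i / 10 mm) · U_{j−i}.
At t = 6 h (j=3): Q = (3.9/10)·16 + (3.3/10)·23 = 13.8 m³/s.

Q ≈ 13.8 m³/s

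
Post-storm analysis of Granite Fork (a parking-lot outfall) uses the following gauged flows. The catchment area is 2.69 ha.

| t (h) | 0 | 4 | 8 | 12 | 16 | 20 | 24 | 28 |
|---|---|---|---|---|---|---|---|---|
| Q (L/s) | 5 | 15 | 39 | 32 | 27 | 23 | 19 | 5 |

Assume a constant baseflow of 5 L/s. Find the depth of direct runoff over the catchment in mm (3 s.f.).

d ≈ 66.9 mm

Direct runoff: 0.0, 10.0, 34.0, 27.0, 22.0, 18.0, 14.0, 0.0 L/s; ΣQ_DR = 125.0 L/s.
V = ΣQ_DR · Δt = 125.0 × 14400 s = 1.800 × 10^6 L.
Over A = 2.69 ha, depth = V / A = 66.9 mm.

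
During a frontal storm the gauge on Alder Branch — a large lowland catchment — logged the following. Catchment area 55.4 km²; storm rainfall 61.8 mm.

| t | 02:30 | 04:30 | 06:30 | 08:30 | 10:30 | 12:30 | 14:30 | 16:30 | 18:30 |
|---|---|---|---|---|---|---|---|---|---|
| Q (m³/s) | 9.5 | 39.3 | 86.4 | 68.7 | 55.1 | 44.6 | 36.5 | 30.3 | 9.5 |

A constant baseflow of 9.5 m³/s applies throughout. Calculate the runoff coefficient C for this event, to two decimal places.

ΣQ_DR = 294.4 m³/s; V = ΣQ_DR·Δt = 2.120 × 10^6 m³.
Runoff depth d = V / A = 38.26 mm.
C = d / P = 38.26 / 61.8 = 0.62.

C ≈ 0.62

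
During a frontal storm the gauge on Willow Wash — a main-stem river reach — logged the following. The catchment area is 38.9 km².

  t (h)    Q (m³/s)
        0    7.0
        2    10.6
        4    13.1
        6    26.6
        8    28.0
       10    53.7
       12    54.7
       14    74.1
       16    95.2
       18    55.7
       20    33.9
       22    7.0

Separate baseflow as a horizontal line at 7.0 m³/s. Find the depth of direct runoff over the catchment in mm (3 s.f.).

d ≈ 69.5 mm

Direct runoff: 0.0, 3.6, 6.1, 19.6, 21.0, 46.7, 47.7, 67.1, 88.2, 48.7, 26.9, 0.0 m³/s; ΣQ_DR = 375.6 m³/s.
V = ΣQ_DR · Δt = 375.6 × 7200 s = 2.704 × 10^6 m³.
Over A = 38.9 km², depth = V / A = 69.5 mm.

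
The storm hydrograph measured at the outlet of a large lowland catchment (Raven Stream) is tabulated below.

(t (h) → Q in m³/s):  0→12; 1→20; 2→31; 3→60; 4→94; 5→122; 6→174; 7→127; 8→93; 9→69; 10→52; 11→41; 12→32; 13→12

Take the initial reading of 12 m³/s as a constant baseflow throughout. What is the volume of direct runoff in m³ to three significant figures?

Direct-runoff ordinates (Q − Q_b): 0.0, 8.0, 19.0, 48.0, 82.0, 110.0, 162.0, 115.0, 81.0, 57.0, 40.0, 29.0, 20.0, 0.0 m³/s.
ΣQ_DR = 771.0 m³/s.
With Δt = 1 h = 3600 s, V = ΣQ_DR · Δt = 771.0 × 3600 = 2.78 × 10^6 m³.

V ≈ 2.78 × 10^6 m³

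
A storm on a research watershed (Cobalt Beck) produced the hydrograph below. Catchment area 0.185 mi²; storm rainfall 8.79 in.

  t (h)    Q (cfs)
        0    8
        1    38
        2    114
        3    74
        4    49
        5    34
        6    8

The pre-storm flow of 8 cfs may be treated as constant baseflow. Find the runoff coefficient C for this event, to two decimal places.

C ≈ 0.26

ΣQ_DR = 269.0 cfs; V = ΣQ_DR·Δt = 9.684 × 10^5 ft³.
Runoff depth d = V / A = 2.253 in.
C = d / P = 2.253 / 8.79 = 0.26.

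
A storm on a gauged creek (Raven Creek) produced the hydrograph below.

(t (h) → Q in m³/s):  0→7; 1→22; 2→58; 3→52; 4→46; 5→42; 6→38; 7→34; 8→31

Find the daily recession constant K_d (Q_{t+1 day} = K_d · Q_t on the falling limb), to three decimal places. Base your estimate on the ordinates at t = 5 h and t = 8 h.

Between t = 5 h and t = 8 h the flow falls from 42 to 31 m³/s over 3×1 h = 3 h.
Per-interval ratio K = (31/42)^(1/3) = 0.9037; K_d = K^(24/1) = 0.088.

K_d ≈ 0.088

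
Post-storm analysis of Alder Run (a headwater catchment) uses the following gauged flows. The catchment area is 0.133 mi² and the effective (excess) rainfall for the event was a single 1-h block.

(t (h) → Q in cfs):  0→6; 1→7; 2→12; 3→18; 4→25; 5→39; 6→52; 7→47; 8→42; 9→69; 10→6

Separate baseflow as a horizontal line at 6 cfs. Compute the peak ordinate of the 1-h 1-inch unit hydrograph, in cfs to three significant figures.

Direct runoff: 0.0, 1.0, 6.0, 12.0, 19.0, 33.0, 46.0, 41.0, 36.0, 63.0, 0.0 cfs; ΣQ_DR = 257.0 cfs, peak = 63.0 cfs.
Runoff depth d = ΣQ_DR·Δt / A = 257.0 × 3600 / (0.133 mi²) = 2.994 in.
The 1-inch UH is the DRH scaled by (1 in)/d, so U_p = 63.0 × 1/2.994 = 21.0 cfs.

U_p ≈ 21.0 cfs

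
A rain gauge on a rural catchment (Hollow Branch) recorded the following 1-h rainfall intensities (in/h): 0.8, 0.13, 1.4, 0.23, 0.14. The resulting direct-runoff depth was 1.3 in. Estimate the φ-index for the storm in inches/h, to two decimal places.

φ ≈ 0.45 in/h

Only the 2 blocks with intensity above φ contribute runoff: 0.8, 1.4 in/h.
Σ(I−φ)·Δt = d  ⇒  (0.8+1.4 − 2φ)·1 = 1.3
φ = (2.200 − 1.3/1) / 2 = 0.45 in/h.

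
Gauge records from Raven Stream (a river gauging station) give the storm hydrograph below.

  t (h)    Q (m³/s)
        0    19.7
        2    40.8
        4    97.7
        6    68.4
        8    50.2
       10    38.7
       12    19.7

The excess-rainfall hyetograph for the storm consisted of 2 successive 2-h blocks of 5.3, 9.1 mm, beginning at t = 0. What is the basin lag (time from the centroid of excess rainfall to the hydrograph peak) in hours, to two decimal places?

t_L ≈ 1.74 h

Centroid of excess rainfall: t_c = Σ P_i·t̄_i / ΣP_i = 2.2639 h (block centres at 1, 3 h).
Hydrograph peak occurs at t = 4 h, so basin lag t_L = 4 − 2.2639 = 1.74 h.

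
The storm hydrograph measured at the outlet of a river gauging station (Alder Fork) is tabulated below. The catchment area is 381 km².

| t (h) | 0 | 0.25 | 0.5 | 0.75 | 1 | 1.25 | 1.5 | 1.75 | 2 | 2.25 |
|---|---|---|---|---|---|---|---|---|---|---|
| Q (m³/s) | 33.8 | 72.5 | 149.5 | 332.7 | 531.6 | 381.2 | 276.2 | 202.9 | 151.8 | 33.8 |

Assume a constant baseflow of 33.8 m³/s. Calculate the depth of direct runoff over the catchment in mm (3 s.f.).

d ≈ 4.32 mm

Direct runoff: 0.0, 38.7, 115.7, 298.9, 497.8, 347.4, 242.4, 169.1, 118.0, 0.0 m³/s; ΣQ_DR = 1828 m³/s.
V = ΣQ_DR · Δt = 1828 × 900 s = 1.645 × 10^6 m³.
Over A = 381 km², depth = V / A = 4.32 mm.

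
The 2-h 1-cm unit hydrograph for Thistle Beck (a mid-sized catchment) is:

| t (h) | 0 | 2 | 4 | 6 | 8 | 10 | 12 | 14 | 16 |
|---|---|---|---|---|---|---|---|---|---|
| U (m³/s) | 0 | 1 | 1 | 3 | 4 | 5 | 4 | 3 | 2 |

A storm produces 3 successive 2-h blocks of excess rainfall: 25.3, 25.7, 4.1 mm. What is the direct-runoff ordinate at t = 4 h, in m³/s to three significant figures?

Q ≈ 5.10 m³/s

By discrete convolution, Q_j = Σ (P_i / 10 mm) · U_{j−i}.
At t = 4 h (j=2): Q = (25.3/10)·1 + (25.7/10)·1 + (4.1/10)·0 = 5.10 m³/s.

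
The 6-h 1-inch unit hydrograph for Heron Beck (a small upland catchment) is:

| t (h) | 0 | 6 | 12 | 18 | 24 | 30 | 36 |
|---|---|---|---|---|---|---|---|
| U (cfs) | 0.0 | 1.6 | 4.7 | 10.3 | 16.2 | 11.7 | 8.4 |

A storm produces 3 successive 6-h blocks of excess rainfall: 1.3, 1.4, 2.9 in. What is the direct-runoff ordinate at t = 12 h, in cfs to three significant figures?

Q ≈ 8.35 cfs

By discrete convolution, Q_j = Σ (P_i / 1 in) · U_{j−i}.
At t = 12 h (j=2): Q = (1.3/1)·4.7 + (1.4/1)·1.6 + (2.9/1)·0.0 = 8.35 cfs.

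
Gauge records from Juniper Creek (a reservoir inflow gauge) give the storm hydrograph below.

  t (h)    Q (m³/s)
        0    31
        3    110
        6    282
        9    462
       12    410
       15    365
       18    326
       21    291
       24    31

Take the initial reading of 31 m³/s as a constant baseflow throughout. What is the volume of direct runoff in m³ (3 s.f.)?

V ≈ 2.19 × 10^7 m³

Direct-runoff ordinates (Q − Q_b): 0.0, 79.0, 251.0, 431.0, 379.0, 334.0, 295.0, 260.0, 0.0 m³/s.
ΣQ_DR = 2029 m³/s.
With Δt = 3 h = 10800 s, V = ΣQ_DR · Δt = 2029 × 10800 = 2.19 × 10^7 m³.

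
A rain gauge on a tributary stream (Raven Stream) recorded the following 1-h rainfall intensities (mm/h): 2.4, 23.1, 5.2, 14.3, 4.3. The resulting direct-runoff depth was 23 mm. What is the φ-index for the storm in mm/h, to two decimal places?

φ ≈ 7.20 mm/h

Only the 2 blocks with intensity above φ contribute runoff: 23.1, 14.3 mm/h.
Σ(I−φ)·Δt = d  ⇒  (23.1+14.3 − 2φ)·1 = 23
φ = (37.40 − 23/1) / 2 = 7.20 mm/h.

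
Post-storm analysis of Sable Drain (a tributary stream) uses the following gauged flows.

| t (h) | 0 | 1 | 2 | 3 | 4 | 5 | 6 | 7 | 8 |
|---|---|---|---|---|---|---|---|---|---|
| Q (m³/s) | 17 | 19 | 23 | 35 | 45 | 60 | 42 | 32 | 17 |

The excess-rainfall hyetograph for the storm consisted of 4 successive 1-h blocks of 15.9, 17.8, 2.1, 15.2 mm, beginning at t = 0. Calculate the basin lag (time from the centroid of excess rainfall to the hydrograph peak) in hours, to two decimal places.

Centroid of excess rainfall: t_c = Σ P_i·t̄_i / ΣP_i = 1.8255 h (block centres at 0.5, 1.5, 2.5, 3.5 h).
Hydrograph peak occurs at t = 5 h, so basin lag t_L = 5 − 1.8255 = 3.17 h.

t_L ≈ 3.17 h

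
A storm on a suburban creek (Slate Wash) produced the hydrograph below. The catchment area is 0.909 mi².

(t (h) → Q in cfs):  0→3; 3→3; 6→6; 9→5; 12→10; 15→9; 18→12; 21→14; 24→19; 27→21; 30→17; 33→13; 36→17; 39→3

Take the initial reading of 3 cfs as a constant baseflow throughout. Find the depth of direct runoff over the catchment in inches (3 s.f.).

Direct runoff: 0.0, 0.0, 3.0, 2.0, 7.0, 6.0, 9.0, 11.0, 16.0, 18.0, 14.0, 10.0, 14.0, 0.0 cfs; ΣQ_DR = 110.0 cfs.
V = ΣQ_DR · Δt = 110.0 × 10800 s = 1.188 × 10^6 ft³.
Over A = 0.909 mi², depth = V / A = 0.563 in.

d ≈ 0.563 in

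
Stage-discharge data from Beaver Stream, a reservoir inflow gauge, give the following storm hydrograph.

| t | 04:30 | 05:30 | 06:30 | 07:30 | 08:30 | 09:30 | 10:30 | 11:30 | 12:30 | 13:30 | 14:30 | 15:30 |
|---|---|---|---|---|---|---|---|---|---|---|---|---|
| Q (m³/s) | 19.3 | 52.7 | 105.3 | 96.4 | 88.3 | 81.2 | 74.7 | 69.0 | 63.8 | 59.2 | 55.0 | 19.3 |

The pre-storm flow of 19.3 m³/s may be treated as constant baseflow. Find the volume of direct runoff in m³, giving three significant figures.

V ≈ 1.99 × 10^6 m³

Direct-runoff ordinates (Q − Q_b): 0.0, 33.4, 86.0, 77.1, 69.0, 61.9, 55.4, 49.7, 44.5, 39.9, 35.7, 0.0 m³/s.
ΣQ_DR = 552.6 m³/s.
With Δt = 1 h = 3600 s, V = ΣQ_DR · Δt = 552.6 × 3600 = 1.99 × 10^6 m³.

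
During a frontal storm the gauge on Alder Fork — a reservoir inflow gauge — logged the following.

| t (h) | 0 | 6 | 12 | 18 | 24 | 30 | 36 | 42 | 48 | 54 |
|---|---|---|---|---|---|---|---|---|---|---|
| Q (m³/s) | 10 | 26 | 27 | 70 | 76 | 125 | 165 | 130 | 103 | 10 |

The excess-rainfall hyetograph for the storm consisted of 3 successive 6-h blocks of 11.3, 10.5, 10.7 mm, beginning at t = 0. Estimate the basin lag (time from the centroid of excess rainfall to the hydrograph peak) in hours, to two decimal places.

Centroid of excess rainfall: t_c = Σ P_i·t̄_i / ΣP_i = 8.8892 h (block centres at 3, 9, 15 h).
Hydrograph peak occurs at t = 36 h, so basin lag t_L = 36 − 8.8892 = 27.11 h.

t_L ≈ 27.11 h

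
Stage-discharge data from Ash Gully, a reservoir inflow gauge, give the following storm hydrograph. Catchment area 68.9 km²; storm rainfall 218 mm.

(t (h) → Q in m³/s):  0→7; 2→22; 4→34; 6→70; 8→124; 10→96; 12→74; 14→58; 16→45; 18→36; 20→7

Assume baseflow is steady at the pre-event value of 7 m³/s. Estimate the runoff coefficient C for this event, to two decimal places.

C ≈ 0.24

ΣQ_DR = 496.0 m³/s; V = ΣQ_DR·Δt = 3.571 × 10^6 m³.
Runoff depth d = V / A = 51.83 mm.
C = d / P = 51.83 / 218 = 0.24.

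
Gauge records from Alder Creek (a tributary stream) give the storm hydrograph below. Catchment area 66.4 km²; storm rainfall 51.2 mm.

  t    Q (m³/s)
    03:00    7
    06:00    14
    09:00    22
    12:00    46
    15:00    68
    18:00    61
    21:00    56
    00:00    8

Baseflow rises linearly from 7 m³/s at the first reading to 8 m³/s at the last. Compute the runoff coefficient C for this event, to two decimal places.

ΣQ_DR = 222.0 m³/s; V = ΣQ_DR·Δt = 2.398 × 10^6 m³.
Runoff depth d = V / A = 36.11 mm.
C = d / P = 36.11 / 51.2 = 0.71.

C ≈ 0.71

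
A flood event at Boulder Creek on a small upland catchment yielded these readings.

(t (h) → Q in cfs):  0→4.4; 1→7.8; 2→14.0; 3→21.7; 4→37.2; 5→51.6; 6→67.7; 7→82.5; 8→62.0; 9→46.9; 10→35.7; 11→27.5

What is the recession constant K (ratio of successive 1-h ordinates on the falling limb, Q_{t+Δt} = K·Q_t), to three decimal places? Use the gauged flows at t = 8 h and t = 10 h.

K ≈ 0.759

Using the recession-limb readings at t = 8 h and t = 10 h: Q falls from 62.0 to 35.7 cfs over 2 intervals.
K = (Q₂/Q₁)^(1/2) = (35.7/62.0)^(1/2) = 0.759.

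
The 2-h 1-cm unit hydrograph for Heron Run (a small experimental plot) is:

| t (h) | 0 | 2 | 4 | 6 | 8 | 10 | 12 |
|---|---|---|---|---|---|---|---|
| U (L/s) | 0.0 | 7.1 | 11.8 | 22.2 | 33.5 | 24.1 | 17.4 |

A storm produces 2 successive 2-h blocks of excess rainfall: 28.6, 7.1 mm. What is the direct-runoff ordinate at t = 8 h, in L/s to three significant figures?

Q ≈ 112 L/s

By discrete convolution, Q_j = Σ (P_i / 10 mm) · U_{j−i}.
At t = 8 h (j=4): Q = (28.6/10)·33.5 + (7.1/10)·22.2 = 112 L/s.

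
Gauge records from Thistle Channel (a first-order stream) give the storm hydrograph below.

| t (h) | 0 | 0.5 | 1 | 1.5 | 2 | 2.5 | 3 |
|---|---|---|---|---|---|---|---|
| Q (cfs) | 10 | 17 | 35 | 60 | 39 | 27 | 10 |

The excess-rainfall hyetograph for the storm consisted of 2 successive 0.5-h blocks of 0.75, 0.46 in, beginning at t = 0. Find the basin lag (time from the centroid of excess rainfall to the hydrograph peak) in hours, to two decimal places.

t_L ≈ 1.06 h

Centroid of excess rainfall: t_c = Σ P_i·t̄_i / ΣP_i = 0.4401 h (block centres at 0.25, 0.75 h).
Hydrograph peak occurs at t = 1.5 h, so basin lag t_L = 1.5 − 0.4401 = 1.06 h.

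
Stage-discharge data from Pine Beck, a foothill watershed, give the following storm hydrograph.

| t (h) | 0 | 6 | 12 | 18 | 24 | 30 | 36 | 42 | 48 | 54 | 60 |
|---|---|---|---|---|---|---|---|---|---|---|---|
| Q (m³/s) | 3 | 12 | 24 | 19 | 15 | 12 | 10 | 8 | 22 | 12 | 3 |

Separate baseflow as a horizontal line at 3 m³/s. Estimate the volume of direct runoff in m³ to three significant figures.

V ≈ 2.31 × 10^6 m³

Direct-runoff ordinates (Q − Q_b): 0.0, 9.0, 21.0, 16.0, 12.0, 9.0, 7.0, 5.0, 19.0, 9.0, 0.0 m³/s.
ΣQ_DR = 107.0 m³/s.
With Δt = 6 h = 21600 s, V = ΣQ_DR · Δt = 107.0 × 21600 = 2.31 × 10^6 m³.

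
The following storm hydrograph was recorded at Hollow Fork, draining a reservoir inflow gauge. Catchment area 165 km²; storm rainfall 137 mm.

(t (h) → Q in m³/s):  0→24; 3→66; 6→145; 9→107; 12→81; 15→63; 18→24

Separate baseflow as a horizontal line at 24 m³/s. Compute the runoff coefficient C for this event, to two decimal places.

ΣQ_DR = 342.0 m³/s; V = ΣQ_DR·Δt = 3.694 × 10^6 m³.
Runoff depth d = V / A = 22.39 mm.
C = d / P = 22.39 / 137 = 0.16.

C ≈ 0.16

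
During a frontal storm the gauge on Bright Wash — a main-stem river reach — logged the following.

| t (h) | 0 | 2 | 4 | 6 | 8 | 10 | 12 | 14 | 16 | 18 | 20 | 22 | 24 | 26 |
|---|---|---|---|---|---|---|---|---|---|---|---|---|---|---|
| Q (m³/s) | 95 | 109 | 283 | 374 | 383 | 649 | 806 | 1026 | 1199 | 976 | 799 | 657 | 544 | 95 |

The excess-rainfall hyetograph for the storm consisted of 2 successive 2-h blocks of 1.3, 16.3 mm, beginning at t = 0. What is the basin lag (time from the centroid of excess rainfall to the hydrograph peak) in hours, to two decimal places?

t_L ≈ 13.15 h

Centroid of excess rainfall: t_c = Σ P_i·t̄_i / ΣP_i = 2.8523 h (block centres at 1, 3 h).
Hydrograph peak occurs at t = 16 h, so basin lag t_L = 16 − 2.8523 = 13.15 h.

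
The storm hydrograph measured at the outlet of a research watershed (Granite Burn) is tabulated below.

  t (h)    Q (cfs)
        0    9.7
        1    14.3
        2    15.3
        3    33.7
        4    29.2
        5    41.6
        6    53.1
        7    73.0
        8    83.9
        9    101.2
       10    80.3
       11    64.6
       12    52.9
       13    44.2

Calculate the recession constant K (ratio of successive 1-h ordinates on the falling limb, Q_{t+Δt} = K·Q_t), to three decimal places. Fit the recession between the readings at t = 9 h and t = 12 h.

K ≈ 0.806

Using the recession-limb readings at t = 9 h and t = 12 h: Q falls from 101.2 to 52.9 cfs over 3 intervals.
K = (Q₂/Q₁)^(1/3) = (52.9/101.2)^(1/3) = 0.806.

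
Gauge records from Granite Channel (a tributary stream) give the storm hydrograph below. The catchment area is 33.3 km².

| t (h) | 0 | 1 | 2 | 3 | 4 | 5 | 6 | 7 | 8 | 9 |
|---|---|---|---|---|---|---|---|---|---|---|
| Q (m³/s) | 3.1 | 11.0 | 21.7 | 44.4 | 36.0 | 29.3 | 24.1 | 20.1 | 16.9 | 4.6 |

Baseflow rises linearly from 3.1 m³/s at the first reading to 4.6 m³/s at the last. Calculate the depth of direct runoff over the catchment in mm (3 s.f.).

Direct runoff: 0.00, 7.73, 18.27, 40.80, 32.23, 25.37, 20.00, 15.83, 12.47, 0.00 m³/s; ΣQ_DR = 172.7 m³/s.
V = ΣQ_DR · Δt = 172.7 × 3600 s = 6.217 × 10^5 m³.
Over A = 33.3 km², depth = V / A = 18.7 mm.

d ≈ 18.7 mm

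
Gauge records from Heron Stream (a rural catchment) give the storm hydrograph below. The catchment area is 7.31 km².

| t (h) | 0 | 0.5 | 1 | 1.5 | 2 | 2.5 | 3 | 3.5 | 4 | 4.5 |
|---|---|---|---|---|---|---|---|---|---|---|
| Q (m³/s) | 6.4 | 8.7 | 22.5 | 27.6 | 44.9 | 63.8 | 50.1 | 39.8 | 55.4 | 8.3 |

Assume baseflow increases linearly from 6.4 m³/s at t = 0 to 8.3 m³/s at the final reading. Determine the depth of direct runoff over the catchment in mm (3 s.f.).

d ≈ 62.5 mm

Direct runoff: 0.00, 2.09, 15.68, 20.57, 37.66, 56.34, 42.43, 31.92, 47.31, 0.00 m³/s; ΣQ_DR = 254.0 m³/s.
V = ΣQ_DR · Δt = 254.0 × 1800 s = 4.572 × 10^5 m³.
Over A = 7.31 km², depth = V / A = 62.5 mm.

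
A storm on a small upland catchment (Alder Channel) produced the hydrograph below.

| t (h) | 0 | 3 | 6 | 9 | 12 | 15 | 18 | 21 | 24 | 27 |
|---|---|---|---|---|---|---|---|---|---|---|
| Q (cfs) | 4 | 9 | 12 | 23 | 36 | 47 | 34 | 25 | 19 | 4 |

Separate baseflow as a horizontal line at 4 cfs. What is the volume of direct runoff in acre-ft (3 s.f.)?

Direct-runoff ordinates (Q − Q_b): 0.0, 5.0, 8.0, 19.0, 32.0, 43.0, 30.0, 21.0, 15.0, 0.0 cfs.
ΣQ_DR = 173.0 cfs.
With Δt = 3 h = 10800 s, V = ΣQ_DR · Δt = 173.0 × 10800 = 1.87 × 10^6 ft³ = 42.9 acre-ft.

V ≈ 42.9 acre-ft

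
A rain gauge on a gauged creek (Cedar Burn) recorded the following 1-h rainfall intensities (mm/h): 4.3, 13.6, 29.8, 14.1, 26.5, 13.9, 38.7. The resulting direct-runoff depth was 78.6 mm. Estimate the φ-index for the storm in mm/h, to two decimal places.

φ ≈ 9.67 mm/h

Only the 6 blocks with intensity above φ contribute runoff: 13.6, 29.8, 14.1, 26.5, 13.9, 38.7 mm/h.
Σ(I−φ)·Δt = d  ⇒  (13.6+29.8+14.1+26.5+13.9+38.7 − 6φ)·1 = 78.6
φ = (136.6 − 78.6/1) / 6 = 9.67 mm/h.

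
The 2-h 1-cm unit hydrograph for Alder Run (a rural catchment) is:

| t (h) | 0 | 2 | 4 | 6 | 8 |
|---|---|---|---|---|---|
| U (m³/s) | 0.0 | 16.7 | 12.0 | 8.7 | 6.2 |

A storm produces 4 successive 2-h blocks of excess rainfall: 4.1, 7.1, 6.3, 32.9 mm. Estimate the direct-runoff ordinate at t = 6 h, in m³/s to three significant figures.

By discrete convolution, Q_j = Σ (P_i / 10 mm) · U_{j−i}.
At t = 6 h (j=3): Q = (4.1/10)·8.7 + (7.1/10)·12.0 + (6.3/10)·16.7 + (32.9/10)·0.0 = 22.6 m³/s.

Q ≈ 22.6 m³/s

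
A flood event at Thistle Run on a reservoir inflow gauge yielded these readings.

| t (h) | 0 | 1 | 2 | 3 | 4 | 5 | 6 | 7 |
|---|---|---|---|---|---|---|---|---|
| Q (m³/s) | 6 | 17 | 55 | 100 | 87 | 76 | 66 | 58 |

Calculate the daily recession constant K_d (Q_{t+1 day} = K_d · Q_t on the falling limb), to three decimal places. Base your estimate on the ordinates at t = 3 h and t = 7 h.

Between t = 3 h and t = 7 h the flow falls from 100 to 58 m³/s over 4×1 h = 4 h.
Per-interval ratio K = (58/100)^(1/4) = 0.8727; K_d = K^(24/1) = 0.038.

K_d ≈ 0.038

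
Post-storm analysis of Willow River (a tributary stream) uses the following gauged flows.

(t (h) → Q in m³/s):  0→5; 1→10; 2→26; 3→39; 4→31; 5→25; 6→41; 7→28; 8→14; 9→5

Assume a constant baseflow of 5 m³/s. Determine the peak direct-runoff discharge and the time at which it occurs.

Subtracting baseflow gives direct-runoff ordinates: 0.0, 5.0, 21.0, 34.0, 26.0, 20.0, 36.0, 23.0, 9.0, 0.0 m³/s.
The maximum is 36.0 m³/s, occurring at the reading for t = 6 h.

Q_p = 36.0 m³/s at t = 6 h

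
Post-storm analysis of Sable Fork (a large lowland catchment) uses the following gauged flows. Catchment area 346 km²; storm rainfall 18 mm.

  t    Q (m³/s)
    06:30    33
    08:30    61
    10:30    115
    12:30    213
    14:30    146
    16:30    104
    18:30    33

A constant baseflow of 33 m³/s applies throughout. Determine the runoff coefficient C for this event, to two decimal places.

C ≈ 0.55

ΣQ_DR = 474.0 m³/s; V = ΣQ_DR·Δt = 3.413 × 10^6 m³.
Runoff depth d = V / A = 9.864 mm.
C = d / P = 9.864 / 18 = 0.55.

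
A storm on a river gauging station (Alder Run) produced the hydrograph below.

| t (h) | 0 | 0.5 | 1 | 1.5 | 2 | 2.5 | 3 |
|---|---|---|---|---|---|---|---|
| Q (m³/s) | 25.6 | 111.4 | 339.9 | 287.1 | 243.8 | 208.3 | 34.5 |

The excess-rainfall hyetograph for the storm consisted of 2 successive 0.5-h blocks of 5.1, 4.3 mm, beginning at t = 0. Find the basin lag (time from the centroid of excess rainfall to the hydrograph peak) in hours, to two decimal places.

Centroid of excess rainfall: t_c = Σ P_i·t̄_i / ΣP_i = 0.4787 h (block centres at 0.25, 0.75 h).
Hydrograph peak occurs at t = 1 h, so basin lag t_L = 1 − 0.4787 = 0.52 h.

t_L ≈ 0.52 h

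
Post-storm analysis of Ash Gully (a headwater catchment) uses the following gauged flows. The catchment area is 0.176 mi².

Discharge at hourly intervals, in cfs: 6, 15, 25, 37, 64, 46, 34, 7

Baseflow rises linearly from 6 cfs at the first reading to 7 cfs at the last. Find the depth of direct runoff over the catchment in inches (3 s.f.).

d ≈ 1.60 in

Direct runoff: 0.00, 8.86, 18.71, 30.57, 57.43, 39.29, 27.14, 0.00 cfs; ΣQ_DR = 182.0 cfs.
V = ΣQ_DR · Δt = 182.0 × 3600 s = 6.552 × 10^5 ft³.
Over A = 0.176 mi², depth = V / A = 1.60 in.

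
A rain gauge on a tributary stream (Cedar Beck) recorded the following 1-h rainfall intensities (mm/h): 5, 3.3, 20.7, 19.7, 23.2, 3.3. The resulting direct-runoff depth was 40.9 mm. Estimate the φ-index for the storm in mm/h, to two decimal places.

φ ≈ 7.57 mm/h

Only the 3 blocks with intensity above φ contribute runoff: 20.7, 19.7, 23.2 mm/h.
Σ(I−φ)·Δt = d  ⇒  (20.7+19.7+23.2 − 3φ)·1 = 40.9
φ = (63.60 − 40.9/1) / 3 = 7.57 mm/h.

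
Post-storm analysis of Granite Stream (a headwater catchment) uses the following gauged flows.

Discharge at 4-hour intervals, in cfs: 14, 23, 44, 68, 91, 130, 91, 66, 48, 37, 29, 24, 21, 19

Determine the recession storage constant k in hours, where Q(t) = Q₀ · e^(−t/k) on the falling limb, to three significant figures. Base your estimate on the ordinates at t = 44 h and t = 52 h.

k ≈ 34.2 h

On the falling limb, Q drops from 24 to 19 cfs between t = 44 h and t = 52 h (Δt = 8 h).
k = −Δt / ln(Q₂/Q₁) = −8 / ln(19/24) = 34.2 h.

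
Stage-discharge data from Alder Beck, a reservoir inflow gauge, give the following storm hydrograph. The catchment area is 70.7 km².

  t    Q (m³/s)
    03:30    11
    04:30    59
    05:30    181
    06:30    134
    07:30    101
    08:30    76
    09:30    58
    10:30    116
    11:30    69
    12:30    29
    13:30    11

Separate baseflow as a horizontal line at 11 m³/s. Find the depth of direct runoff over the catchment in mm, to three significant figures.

Direct runoff: 0.0, 48.0, 170.0, 123.0, 90.0, 65.0, 47.0, 105.0, 58.0, 18.0, 0.0 m³/s; ΣQ_DR = 724.0 m³/s.
V = ΣQ_DR · Δt = 724.0 × 3600 s = 2.606 × 10^6 m³.
Over A = 70.7 km², depth = V / A = 36.9 mm.

d ≈ 36.9 mm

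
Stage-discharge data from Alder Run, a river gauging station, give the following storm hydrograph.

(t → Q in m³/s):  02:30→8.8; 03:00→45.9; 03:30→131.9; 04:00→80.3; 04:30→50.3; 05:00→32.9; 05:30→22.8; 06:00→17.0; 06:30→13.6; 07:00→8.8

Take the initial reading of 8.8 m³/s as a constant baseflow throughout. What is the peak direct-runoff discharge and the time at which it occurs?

Q_p = 123.1 m³/s at t = 03:30

Subtracting baseflow gives direct-runoff ordinates: 0.0, 37.1, 123.1, 71.5, 41.5, 24.1, 14.0, 8.2, 4.8, 0.0 m³/s.
The maximum is 123.1 m³/s, occurring at the reading for t = 03:30.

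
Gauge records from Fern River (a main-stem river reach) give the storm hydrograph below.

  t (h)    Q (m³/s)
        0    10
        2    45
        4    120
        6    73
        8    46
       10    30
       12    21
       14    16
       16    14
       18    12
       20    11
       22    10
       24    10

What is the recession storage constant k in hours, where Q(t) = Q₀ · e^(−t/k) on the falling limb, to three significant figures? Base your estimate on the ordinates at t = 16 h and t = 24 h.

On the falling limb, Q drops from 14 to 10 m³/s between t = 16 h and t = 24 h (Δt = 8 h).
k = −Δt / ln(Q₂/Q₁) = −8 / ln(10/14) = 23.8 h.

k ≈ 23.8 h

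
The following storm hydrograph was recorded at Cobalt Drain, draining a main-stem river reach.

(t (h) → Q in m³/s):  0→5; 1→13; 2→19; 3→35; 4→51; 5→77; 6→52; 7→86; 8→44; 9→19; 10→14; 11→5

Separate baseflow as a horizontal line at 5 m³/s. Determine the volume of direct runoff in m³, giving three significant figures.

Direct-runoff ordinates (Q − Q_b): 0.0, 8.0, 14.0, 30.0, 46.0, 72.0, 47.0, 81.0, 39.0, 14.0, 9.0, 0.0 m³/s.
ΣQ_DR = 360.0 m³/s.
With Δt = 1 h = 3600 s, V = ΣQ_DR · Δt = 360.0 × 3600 = 1.30 × 10^6 m³.

V ≈ 1.30 × 10^6 m³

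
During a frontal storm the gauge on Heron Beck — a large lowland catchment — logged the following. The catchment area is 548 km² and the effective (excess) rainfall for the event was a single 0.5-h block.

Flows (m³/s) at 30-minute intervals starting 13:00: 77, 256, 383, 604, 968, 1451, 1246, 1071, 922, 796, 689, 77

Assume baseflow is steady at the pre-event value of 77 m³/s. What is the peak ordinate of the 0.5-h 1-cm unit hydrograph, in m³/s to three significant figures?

U_p ≈ 549 m³/s

Direct runoff: 0.0, 179.0, 306.0, 527.0, 891.0, 1374.0, 1169.0, 994.0, 845.0, 719.0, 612.0, 0.0 m³/s; ΣQ_DR = 7616 m³/s, peak = 1374.0 m³/s.
Runoff depth d = ΣQ_DR·Δt / A = 7616 × 1800 / (548 km²) = 25.02 mm.
The 1-cm UH is the DRH scaled by (10 mm)/d, so U_p = 1374.0 × 10/25.02 = 549 m³/s.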